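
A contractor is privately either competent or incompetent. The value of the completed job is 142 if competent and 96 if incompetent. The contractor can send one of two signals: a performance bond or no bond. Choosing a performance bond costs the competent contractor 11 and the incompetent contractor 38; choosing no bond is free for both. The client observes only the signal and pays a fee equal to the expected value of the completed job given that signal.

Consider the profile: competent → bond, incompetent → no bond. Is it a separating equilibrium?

No

Under separation the client infers type exactly: bond → competent (pays 142), no bond → incompetent (pays 96).
Competent: bond gives 142 − 11 = 131; no bond gives 96 − 0 = 96. No deviation. ✓
Incompetent: no bond gives 96 − 0 = 96; bond gives 142 − 38 = 104. Would deviate. ✗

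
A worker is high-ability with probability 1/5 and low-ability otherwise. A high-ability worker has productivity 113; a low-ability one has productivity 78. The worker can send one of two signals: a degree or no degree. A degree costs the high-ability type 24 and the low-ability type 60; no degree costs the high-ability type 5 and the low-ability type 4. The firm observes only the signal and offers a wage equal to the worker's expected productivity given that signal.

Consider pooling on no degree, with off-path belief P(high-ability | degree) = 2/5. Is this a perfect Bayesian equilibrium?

On the equilibrium path (no degree) the firm holds the prior 1/5 and pays 1/5·113 + 4/5·78 = 85. Off-path (degree) belief 2/5 gives 2/5·113 + 3/5·78 = 92.
High-ability: no degree gives 85 − 5 = 80; degree gives 92 − 24 = 68. Stays. ✓
Low-ability: no degree gives 85 − 4 = 81; degree gives 92 − 60 = 32. Stays. ✓
Beliefs are Bayes-consistent on-path and both types best-respond.

Yes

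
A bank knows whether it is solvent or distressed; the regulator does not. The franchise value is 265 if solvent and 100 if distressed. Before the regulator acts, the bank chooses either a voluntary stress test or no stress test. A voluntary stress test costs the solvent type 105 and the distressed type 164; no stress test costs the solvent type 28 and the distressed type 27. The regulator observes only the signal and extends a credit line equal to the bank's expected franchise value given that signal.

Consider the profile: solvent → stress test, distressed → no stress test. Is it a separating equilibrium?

Under separation the regulator infers type exactly: stress test → solvent (pays 265), no stress test → distressed (pays 100).
Solvent: stress test gives 265 − 105 = 160; no stress test gives 100 − 28 = 72. No deviation. ✓
Distressed: no stress test gives 100 − 27 = 73; stress test gives 265 − 164 = 101. Would deviate. ✗

No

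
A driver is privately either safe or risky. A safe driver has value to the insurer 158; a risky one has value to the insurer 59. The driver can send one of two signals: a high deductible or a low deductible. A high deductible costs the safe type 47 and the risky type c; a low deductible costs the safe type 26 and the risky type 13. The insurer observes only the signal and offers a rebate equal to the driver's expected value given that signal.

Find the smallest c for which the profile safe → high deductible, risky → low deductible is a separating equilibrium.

112

Under separation: high deductible → safe (pays 158); low deductible → risky (pays 59).
Safe: 158 − 47 = 111 ≥ 59 − 26 = 33. Holds regardless of c. ✓
Risky: 59 − 13 ≥ 158 − c, so c ≥ 158 − 46 = 112.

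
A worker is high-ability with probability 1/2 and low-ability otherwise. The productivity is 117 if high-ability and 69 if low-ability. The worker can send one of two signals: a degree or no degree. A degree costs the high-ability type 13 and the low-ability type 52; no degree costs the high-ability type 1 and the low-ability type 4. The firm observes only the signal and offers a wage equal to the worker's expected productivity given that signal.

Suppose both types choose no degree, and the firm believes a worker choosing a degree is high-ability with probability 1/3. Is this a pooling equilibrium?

At the pooled signal (no degree) the firm holds the prior 1/2 and pays 1/2·117 + 1/2·69 = 93. Off-path (degree) belief 1/3 gives 1/3·117 + 2/3·69 = 85.
High-ability: no degree gives 93 − 1 = 92; degree gives 85 − 13 = 72. Stays. ✓
Low-ability: no degree gives 93 − 4 = 89; degree gives 85 − 52 = 33. Stays. ✓

Yes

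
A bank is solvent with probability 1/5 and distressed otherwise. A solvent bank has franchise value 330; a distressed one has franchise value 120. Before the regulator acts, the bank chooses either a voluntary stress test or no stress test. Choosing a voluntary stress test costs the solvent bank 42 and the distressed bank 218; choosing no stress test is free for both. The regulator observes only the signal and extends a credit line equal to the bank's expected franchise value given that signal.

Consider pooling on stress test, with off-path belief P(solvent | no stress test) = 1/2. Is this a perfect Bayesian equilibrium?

On the equilibrium path (stress test) the regulator holds the prior 1/5 and pays 1/5·330 + 4/5·120 = 162. Off-path (no stress test) belief 1/2 gives 1/2·330 + 1/2·120 = 225.
Solvent: stress test gives 162 − 42 = 120; no stress test gives 225 − 0 = 225. Deviates. ✗
Distressed: stress test gives 162 − 218 = -56; no stress test gives 225 − 0 = 225. Deviates. ✗

No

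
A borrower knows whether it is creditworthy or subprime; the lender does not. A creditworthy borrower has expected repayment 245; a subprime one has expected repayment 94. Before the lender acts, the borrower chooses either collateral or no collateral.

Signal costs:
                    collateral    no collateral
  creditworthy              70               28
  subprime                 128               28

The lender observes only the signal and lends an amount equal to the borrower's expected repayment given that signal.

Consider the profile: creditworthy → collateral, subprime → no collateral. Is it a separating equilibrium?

No

If types separate, collateral earns payment 245 and no collateral earns 94.
Creditworthy: collateral gives 245 − 70 = 175; no collateral gives 94 − 28 = 66. No deviation. ✓
Subprime: no collateral gives 94 − 28 = 66; collateral gives 245 − 128 = 117. Would deviate. ✗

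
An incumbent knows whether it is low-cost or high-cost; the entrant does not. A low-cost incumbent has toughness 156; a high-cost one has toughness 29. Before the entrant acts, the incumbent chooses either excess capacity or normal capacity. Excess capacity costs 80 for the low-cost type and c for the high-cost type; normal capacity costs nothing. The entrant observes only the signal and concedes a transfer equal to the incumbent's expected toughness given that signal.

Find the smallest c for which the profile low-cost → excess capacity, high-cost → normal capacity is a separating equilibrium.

Under separation: excess capacity → low-cost (pays 156); normal capacity → high-cost (pays 29).
Low-cost: 156 − 80 = 76 ≥ 29 − 0 = 29. Holds regardless of c. ✓
High-cost: 29 − 0 ≥ 156 − c, so c ≥ 156 − 29 = 127.

127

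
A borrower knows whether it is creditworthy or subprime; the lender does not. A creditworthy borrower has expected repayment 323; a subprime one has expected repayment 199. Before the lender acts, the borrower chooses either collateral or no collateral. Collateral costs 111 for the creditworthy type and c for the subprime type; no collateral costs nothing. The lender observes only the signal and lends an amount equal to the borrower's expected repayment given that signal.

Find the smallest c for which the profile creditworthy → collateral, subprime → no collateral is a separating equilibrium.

124

Under separation: collateral → creditworthy (pays 323); no collateral → subprime (pays 199).
Creditworthy: 323 − 111 = 212 ≥ 199 − 0 = 199. Holds regardless of c. ✓
Subprime: 199 − 0 ≥ 323 − c, so c ≥ 323 − 199 = 124.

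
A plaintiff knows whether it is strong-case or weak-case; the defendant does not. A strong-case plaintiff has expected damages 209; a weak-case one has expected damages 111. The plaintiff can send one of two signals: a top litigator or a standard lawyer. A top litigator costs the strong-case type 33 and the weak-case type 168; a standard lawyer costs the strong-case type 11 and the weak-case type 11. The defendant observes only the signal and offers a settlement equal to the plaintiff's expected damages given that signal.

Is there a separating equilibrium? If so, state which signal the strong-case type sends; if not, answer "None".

Try strong-case → top litigator, weak-case → standard lawyer:
  If types separate, top litigator earns payment 209 and standard lawyer earns 111.
  Strong-case: top litigator gives 209 − 33 = 176; standard lawyer gives 111 − 11 = 100. No deviation. ✓
  Weak-case: standard lawyer gives 111 − 11 = 100; top litigator gives 209 − 168 = 41. No deviation. ✓
Both hold — the strong-case type sends top litigator.

top litigator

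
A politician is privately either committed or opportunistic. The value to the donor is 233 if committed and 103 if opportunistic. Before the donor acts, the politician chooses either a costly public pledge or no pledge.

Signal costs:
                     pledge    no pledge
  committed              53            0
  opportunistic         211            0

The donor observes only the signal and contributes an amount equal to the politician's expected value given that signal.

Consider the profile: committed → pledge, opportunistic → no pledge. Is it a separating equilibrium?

Yes

If types separate, pledge earns payment 233 and no pledge earns 103.
Committed: pledge gives 233 − 53 = 180; no pledge gives 103 − 0 = 103. No deviation. ✓
Opportunistic: no pledge gives 103 − 0 = 103; pledge gives 233 − 211 = 22. No deviation. ✓
Neither type gains from mimicking the other.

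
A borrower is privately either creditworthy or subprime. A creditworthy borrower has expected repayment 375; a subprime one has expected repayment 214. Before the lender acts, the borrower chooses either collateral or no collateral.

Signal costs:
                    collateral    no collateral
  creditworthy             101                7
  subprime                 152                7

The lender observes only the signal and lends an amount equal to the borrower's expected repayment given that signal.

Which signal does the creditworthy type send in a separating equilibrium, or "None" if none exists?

Try creditworthy → collateral, subprime → no collateral:
  If types separate, collateral earns payment 375 and no collateral earns 214.
  Creditworthy: collateral gives 375 − 101 = 274; no collateral gives 214 − 7 = 207. No deviation. ✓
  Subprime: no collateral gives 214 − 7 = 207; collateral gives 375 − 152 = 223. Would deviate. ✗
Try creditworthy → no collateral, subprime → collateral:
  If types separate, no collateral earns payment 375 and collateral earns 214.
  Creditworthy: no collateral gives 375 − 7 = 368; collateral gives 214 − 101 = 113. No deviation. ✓
  Subprime: collateral gives 214 − 152 = 62; no collateral gives 375 − 7 = 368. Would deviate. ✗
Neither assignment is incentive-compatible.

None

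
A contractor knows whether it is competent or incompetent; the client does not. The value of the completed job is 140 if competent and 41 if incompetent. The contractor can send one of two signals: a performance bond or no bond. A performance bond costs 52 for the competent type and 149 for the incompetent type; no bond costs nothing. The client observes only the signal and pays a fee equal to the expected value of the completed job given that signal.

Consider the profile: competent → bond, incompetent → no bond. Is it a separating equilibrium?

If types separate, bond earns payment 140 and no bond earns 41.
Competent: bond gives 140 − 52 = 88; no bond gives 41 − 0 = 41. No deviation. ✓
Incompetent: no bond gives 41 − 0 = 41; bond gives 140 − 149 = -9. No deviation. ✓
Neither type gains from mimicking the other.

Yes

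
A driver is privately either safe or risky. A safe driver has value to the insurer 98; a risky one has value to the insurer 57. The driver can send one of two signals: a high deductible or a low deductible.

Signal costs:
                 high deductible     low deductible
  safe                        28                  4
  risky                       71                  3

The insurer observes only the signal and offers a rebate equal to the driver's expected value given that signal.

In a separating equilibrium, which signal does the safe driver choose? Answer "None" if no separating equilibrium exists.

high deductible

Try safe → high deductible, risky → low deductible:
  If types separate, high deductible earns payment 98 and low deductible earns 57.
  Safe: high deductible gives 98 − 28 = 70; low deductible gives 57 − 4 = 53. No deviation. ✓
  Risky: low deductible gives 57 − 3 = 54; high deductible gives 98 − 71 = 27. No deviation. ✓
Both hold — the safe type sends high deductible.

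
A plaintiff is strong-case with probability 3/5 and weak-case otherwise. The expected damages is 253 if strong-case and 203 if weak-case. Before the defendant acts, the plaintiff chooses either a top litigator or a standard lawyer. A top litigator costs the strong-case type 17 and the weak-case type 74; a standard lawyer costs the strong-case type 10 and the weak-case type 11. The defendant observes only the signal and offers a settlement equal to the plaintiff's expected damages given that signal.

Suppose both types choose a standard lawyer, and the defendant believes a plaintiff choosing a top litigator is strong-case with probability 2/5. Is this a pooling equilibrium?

Yes

At the pooled signal (standard lawyer) the defendant holds the prior 3/5 and pays 3/5·253 + 2/5·203 = 233. Off-path (top litigator) belief 2/5 gives 2/5·253 + 3/5·203 = 223.
Strong-case: standard lawyer gives 233 − 10 = 223; top litigator gives 223 − 17 = 206. Stays. ✓
Weak-case: standard lawyer gives 233 − 11 = 222; top litigator gives 223 − 74 = 149. Stays. ✓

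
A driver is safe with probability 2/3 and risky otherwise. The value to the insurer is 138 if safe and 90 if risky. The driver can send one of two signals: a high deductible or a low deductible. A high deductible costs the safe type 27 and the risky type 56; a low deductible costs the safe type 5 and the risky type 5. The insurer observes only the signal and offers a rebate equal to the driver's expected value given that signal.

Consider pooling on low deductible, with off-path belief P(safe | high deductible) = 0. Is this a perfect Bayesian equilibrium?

Yes

At the pooled signal (low deductible) the insurer holds the prior 2/3 and pays 2/3·138 + 1/3·90 = 122. Off-path (high deductible) belief 0 gives 0·138 + 1·90 = 90.
Safe: low deductible gives 122 − 5 = 117; high deductible gives 90 − 27 = 63. Stays. ✓
Risky: low deductible gives 122 − 5 = 117; high deductible gives 90 − 56 = 34. Stays. ✓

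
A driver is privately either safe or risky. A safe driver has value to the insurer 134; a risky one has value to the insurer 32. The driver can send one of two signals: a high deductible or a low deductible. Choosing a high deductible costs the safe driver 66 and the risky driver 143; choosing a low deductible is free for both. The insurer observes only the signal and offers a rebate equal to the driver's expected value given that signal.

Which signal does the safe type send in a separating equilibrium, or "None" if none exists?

Try safe → high deductible, risky → low deductible:
  If types separate, high deductible earns payment 134 and low deductible earns 32.
  Safe: high deductible gives 134 − 66 = 68; low deductible gives 32 − 0 = 32. No deviation. ✓
  Risky: low deductible gives 32 − 0 = 32; high deductible gives 134 − 143 = -9. No deviation. ✓
Both hold — the safe type sends high deductible.

high deductible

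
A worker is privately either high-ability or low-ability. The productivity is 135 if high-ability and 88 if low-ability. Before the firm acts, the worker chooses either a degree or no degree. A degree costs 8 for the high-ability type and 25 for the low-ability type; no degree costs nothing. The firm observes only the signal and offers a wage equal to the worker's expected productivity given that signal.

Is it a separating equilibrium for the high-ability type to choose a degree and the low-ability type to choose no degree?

Under separation the firm infers type exactly: degree → high-ability (pays 135), no degree → low-ability (pays 88).
High-ability: degree gives 135 − 8 = 127; no degree gives 88 − 0 = 88. No deviation. ✓
Low-ability: no degree gives 88 − 0 = 88; degree gives 135 − 25 = 110. Would deviate. ✗

No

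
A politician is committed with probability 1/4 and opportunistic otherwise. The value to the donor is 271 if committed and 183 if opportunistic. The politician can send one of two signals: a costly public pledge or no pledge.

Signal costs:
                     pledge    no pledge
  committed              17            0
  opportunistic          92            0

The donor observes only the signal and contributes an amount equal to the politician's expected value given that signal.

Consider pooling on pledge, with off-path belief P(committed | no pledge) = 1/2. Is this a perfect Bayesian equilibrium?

At the pooled signal (pledge) the donor holds the prior 1/4 and pays 1/4·271 + 3/4·183 = 205. Off-path (no pledge) belief 1/2 gives 1/2·271 + 1/2·183 = 227.
Committed: pledge gives 205 − 17 = 188; no pledge gives 227 − 0 = 227. Deviates. ✗
Opportunistic: pledge gives 205 − 92 = 113; no pledge gives 227 − 0 = 227. Deviates. ✗

No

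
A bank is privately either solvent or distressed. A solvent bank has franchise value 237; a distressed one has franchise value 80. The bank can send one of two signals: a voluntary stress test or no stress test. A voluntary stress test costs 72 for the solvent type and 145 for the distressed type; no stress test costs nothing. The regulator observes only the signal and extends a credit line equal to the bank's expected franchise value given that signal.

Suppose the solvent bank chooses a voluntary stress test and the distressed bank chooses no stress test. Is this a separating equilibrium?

No

If types separate, stress test earns payment 237 and no stress test earns 80.
Solvent: stress test gives 237 − 72 = 165; no stress test gives 80 − 0 = 80. No deviation. ✓
Distressed: no stress test gives 80 − 0 = 80; stress test gives 237 − 145 = 92. Would deviate. ✗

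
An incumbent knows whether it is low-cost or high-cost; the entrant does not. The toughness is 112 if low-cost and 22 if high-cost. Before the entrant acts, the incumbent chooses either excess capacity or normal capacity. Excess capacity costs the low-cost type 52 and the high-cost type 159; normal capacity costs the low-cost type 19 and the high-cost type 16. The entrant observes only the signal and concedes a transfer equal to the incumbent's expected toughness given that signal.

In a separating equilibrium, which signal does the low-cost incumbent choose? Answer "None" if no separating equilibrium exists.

Try low-cost → excess capacity, high-cost → normal capacity:
  If types separate, excess capacity earns payment 112 and normal capacity earns 22.
  Low-cost: excess capacity gives 112 − 52 = 60; normal capacity gives 22 − 19 = 3. No deviation. ✓
  High-cost: normal capacity gives 22 − 16 = 6; excess capacity gives 112 − 159 = -47. No deviation. ✓
Both hold — the low-cost type sends excess capacity.

excess capacity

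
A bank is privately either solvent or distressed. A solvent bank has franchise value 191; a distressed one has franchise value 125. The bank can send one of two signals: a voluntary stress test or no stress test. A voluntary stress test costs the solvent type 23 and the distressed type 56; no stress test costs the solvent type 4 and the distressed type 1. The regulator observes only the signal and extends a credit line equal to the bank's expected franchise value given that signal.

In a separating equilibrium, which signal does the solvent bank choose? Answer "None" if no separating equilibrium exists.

None

Try solvent → stress test, distressed → no stress test:
  If types separate, stress test earns payment 191 and no stress test earns 125.
  Solvent: stress test gives 191 − 23 = 168; no stress test gives 125 − 4 = 121. No deviation. ✓
  Distressed: no stress test gives 125 − 1 = 124; stress test gives 191 − 56 = 135. Would deviate. ✗
Try solvent → no stress test, distressed → stress test:
  If types separate, no stress test earns payment 191 and stress test earns 125.
  Solvent: no stress test gives 191 − 4 = 187; stress test gives 125 − 23 = 102. No deviation. ✓
  Distressed: stress test gives 125 − 56 = 69; no stress test gives 191 − 1 = 190. Would deviate. ✗
Neither assignment is incentive-compatible.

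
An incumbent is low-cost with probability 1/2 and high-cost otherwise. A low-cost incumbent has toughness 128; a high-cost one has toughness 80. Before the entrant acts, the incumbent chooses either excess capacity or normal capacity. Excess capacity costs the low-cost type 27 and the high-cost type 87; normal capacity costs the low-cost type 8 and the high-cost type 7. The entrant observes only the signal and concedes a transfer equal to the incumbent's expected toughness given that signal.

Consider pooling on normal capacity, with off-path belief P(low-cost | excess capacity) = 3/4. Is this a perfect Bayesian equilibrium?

At the pooled signal (normal capacity) the entrant holds the prior 1/2 and pays 1/2·128 + 1/2·80 = 104. Off-path (excess capacity) belief 3/4 gives 3/4·128 + 1/4·80 = 116.
Low-cost: normal capacity gives 104 − 8 = 96; excess capacity gives 116 − 27 = 89. Stays. ✓
High-cost: normal capacity gives 104 − 7 = 97; excess capacity gives 116 − 87 = 29. Stays. ✓

Yes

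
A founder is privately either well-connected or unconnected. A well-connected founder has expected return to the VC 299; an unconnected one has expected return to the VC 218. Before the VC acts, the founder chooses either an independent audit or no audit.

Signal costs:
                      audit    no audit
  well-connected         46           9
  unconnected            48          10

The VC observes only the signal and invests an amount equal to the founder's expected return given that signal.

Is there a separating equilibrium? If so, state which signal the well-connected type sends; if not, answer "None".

None

Try well-connected → audit, unconnected → no audit:
  Under separation the VC infers type exactly: audit → well-connected (pays 299), no audit → unconnected (pays 218).
  Well-connected: audit gives 299 − 46 = 253; no audit gives 218 − 9 = 209. No deviation. ✓
  Unconnected: no audit gives 218 − 10 = 208; audit gives 299 − 48 = 251. Would deviate. ✗
Try well-connected → no audit, unconnected → audit:
  Under separation the VC infers type exactly: no audit → well-connected (pays 299), audit → unconnected (pays 218).
  Well-connected: no audit gives 299 − 9 = 290; audit gives 218 − 46 = 172. No deviation. ✓
  Unconnected: audit gives 218 − 48 = 170; no audit gives 299 − 10 = 289. Would deviate. ✗
Neither assignment is incentive-compatible.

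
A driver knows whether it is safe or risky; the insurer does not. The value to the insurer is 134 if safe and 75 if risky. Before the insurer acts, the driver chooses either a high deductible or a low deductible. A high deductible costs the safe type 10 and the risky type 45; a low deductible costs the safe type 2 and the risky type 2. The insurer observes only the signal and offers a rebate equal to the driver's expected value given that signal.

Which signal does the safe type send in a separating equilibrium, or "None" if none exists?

None

Try safe → high deductible, risky → low deductible:
  If types separate, high deductible earns payment 134 and low deductible earns 75.
  Safe: high deductible gives 134 − 10 = 124; low deductible gives 75 − 2 = 73. No deviation. ✓
  Risky: low deductible gives 75 − 2 = 73; high deductible gives 134 − 45 = 89. Would deviate. ✗
Try safe → low deductible, risky → high deductible:
  If types separate, low deductible earns payment 134 and high deductible earns 75.
  Safe: low deductible gives 134 − 2 = 132; high deductible gives 75 − 10 = 65. No deviation. ✓
  Risky: high deductible gives 75 − 45 = 30; low deductible gives 134 − 2 = 132. Would deviate. ✗
Neither assignment is incentive-compatible.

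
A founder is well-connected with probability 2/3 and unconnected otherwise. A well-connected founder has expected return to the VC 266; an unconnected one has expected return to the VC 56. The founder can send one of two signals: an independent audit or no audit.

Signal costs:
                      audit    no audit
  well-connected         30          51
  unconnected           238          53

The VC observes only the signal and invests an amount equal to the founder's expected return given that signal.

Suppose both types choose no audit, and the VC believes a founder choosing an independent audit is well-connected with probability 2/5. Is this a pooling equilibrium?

Yes

On the equilibrium path (no audit) the VC holds the prior 2/3 and pays 2/3·266 + 1/3·56 = 196. Off-path (audit) belief 2/5 gives 2/5·266 + 3/5·56 = 140.
Well-connected: no audit gives 196 − 51 = 145; audit gives 140 − 30 = 110. Stays. ✓
Unconnected: no audit gives 196 − 53 = 143; audit gives 140 − 238 = -98. Stays. ✓
Beliefs are Bayes-consistent on-path and both types best-respond.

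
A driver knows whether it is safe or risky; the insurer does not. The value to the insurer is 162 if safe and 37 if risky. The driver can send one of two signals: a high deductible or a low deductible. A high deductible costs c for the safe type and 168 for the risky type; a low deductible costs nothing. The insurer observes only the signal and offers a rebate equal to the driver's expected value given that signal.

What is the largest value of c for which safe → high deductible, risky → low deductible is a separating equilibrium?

125

Under separation: high deductible → safe (pays 162); low deductible → risky (pays 37).
Risky: 37 − 0 = 37 ≥ 162 − 168 = -6. Holds regardless of c. ✓
Safe: 162 − c ≥ 37 − 0, so c ≤ 162 − 37 = 125.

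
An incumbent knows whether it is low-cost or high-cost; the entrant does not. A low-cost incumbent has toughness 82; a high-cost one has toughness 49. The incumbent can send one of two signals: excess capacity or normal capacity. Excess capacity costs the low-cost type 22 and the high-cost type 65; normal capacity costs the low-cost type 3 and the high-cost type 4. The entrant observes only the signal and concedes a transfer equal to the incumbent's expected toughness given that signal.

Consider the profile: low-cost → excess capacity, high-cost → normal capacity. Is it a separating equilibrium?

If types separate, excess capacity earns payment 82 and normal capacity earns 49.
Low-cost: excess capacity gives 82 − 22 = 60; normal capacity gives 49 − 3 = 46. No deviation. ✓
High-cost: normal capacity gives 49 − 4 = 45; excess capacity gives 82 − 65 = 17. No deviation. ✓
Both incentive constraints hold.

Yes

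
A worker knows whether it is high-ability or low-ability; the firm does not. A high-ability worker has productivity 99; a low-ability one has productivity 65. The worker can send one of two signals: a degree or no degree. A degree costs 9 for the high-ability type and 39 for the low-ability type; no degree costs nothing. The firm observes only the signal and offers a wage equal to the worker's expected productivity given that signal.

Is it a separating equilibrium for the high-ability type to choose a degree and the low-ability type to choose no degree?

Yes

If types separate, degree earns payment 99 and no degree earns 65.
High-ability: degree gives 99 − 9 = 90; no degree gives 65 − 0 = 65. No deviation. ✓
Low-ability: no degree gives 65 − 0 = 65; degree gives 99 − 39 = 60. No deviation. ✓
Neither type gains from mimicking the other.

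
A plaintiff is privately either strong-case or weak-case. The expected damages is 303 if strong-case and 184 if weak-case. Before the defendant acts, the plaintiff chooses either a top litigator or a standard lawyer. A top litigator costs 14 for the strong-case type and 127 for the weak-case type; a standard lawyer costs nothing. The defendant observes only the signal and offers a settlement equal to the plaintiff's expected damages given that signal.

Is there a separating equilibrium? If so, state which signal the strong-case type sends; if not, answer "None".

Try strong-case → top litigator, weak-case → standard lawyer:
  If types separate, top litigator earns payment 303 and standard lawyer earns 184.
  Strong-case: top litigator gives 303 − 14 = 289; standard lawyer gives 184 − 0 = 184. No deviation. ✓
  Weak-case: standard lawyer gives 184 − 0 = 184; top litigator gives 303 − 127 = 176. No deviation. ✓
Both hold — the strong-case type sends top litigator.

top litigator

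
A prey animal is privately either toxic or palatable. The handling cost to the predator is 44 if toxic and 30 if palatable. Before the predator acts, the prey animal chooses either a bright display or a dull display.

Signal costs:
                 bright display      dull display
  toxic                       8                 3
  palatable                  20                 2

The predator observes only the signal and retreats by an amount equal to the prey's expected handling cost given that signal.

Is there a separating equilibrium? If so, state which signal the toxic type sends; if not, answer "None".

bright display

Try toxic → bright display, palatable → dull display:
  Under separation the predator infers type exactly: bright display → toxic (pays 44), dull display → palatable (pays 30).
  Toxic: bright display gives 44 − 8 = 36; dull display gives 30 − 3 = 27. No deviation. ✓
  Palatable: dull display gives 30 − 2 = 28; bright display gives 44 − 20 = 24. No deviation. ✓
Both hold — the toxic type sends bright display.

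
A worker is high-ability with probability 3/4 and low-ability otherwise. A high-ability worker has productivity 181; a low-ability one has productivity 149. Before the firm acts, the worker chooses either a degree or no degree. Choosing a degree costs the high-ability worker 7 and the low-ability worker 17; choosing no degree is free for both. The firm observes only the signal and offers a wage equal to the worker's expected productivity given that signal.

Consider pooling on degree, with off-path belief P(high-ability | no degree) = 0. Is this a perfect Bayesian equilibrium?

On the equilibrium path (degree) the firm holds the prior 3/4 and pays 3/4·181 + 1/4·149 = 173. Off-path (no degree) belief 0 gives 0·181 + 1·149 = 149.
High-ability: degree gives 173 − 7 = 166; no degree gives 149 − 0 = 149. Stays. ✓
Low-ability: degree gives 173 − 17 = 156; no degree gives 149 − 0 = 149. Stays. ✓
Beliefs are Bayes-consistent on-path and both types best-respond.

Yes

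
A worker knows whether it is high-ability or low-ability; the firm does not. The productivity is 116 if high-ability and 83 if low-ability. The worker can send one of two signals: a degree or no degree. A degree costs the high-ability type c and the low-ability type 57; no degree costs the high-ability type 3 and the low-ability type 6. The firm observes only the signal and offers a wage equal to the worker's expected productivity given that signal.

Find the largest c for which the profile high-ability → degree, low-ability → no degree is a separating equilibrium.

36

Under separation: degree → high-ability (pays 116); no degree → low-ability (pays 83).
Low-ability: 83 − 6 = 77 ≥ 116 − 57 = 59. Holds regardless of c. ✓
High-ability: 116 − c ≥ 83 − 3, so c ≤ 116 − 80 = 36.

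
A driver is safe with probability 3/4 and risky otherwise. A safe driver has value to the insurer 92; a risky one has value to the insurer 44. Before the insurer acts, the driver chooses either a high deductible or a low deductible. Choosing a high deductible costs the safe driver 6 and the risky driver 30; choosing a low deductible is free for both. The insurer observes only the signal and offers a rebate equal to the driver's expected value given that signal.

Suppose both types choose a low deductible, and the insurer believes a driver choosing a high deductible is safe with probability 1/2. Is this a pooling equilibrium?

Yes

On the equilibrium path (low deductible) the insurer holds the prior 3/4 and pays 3/4·92 + 1/4·44 = 80. Off-path (high deductible) belief 1/2 gives 1/2·92 + 1/2·44 = 68.
Safe: low deductible gives 80 − 0 = 80; high deductible gives 68 − 6 = 62. Stays. ✓
Risky: low deductible gives 80 − 0 = 80; high deductible gives 68 − 30 = 38. Stays. ✓
Beliefs are Bayes-consistent on-path and both types best-respond.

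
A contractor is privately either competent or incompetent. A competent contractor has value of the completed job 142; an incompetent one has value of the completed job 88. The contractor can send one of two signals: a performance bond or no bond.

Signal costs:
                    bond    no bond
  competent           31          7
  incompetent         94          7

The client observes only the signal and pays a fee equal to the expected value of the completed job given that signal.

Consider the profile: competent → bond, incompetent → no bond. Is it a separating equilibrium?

If types separate, bond earns payment 142 and no bond earns 88.
Competent: bond gives 142 − 31 = 111; no bond gives 88 − 7 = 81. No deviation. ✓
Incompetent: no bond gives 88 − 7 = 81; bond gives 142 − 94 = 48. No deviation. ✓
Neither type gains from mimicking the other.

Yes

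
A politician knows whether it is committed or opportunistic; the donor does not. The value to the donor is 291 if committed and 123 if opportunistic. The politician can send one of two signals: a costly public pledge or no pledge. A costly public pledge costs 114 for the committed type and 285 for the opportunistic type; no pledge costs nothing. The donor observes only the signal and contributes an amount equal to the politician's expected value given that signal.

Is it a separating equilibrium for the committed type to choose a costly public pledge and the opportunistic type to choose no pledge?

If types separate, pledge earns payment 291 and no pledge earns 123.
Committed: pledge gives 291 − 114 = 177; no pledge gives 123 − 0 = 123. No deviation. ✓
Opportunistic: no pledge gives 123 − 0 = 123; pledge gives 291 − 285 = 6. No deviation. ✓
Both incentive constraints hold.

Yes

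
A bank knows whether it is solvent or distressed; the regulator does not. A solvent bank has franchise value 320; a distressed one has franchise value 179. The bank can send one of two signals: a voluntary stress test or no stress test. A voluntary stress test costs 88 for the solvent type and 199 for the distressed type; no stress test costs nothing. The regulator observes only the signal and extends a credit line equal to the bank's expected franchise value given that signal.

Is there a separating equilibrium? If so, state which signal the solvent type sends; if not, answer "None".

stress test

Try solvent → stress test, distressed → no stress test:
  Under separation the regulator infers type exactly: stress test → solvent (pays 320), no stress test → distressed (pays 179).
  Solvent: stress test gives 320 − 88 = 232; no stress test gives 179 − 0 = 179. No deviation. ✓
  Distressed: no stress test gives 179 − 0 = 179; stress test gives 320 − 199 = 121. No deviation. ✓
Both hold — the solvent type sends stress test.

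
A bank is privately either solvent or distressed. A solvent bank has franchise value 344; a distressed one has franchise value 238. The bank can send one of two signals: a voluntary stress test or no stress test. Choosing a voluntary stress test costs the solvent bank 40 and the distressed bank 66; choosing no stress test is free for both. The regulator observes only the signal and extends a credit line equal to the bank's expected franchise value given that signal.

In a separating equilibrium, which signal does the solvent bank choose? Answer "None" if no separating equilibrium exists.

None

Try solvent → stress test, distressed → no stress test:
  If types separate, stress test earns payment 344 and no stress test earns 238.
  Solvent: stress test gives 344 − 40 = 304; no stress test gives 238 − 0 = 238. No deviation. ✓
  Distressed: no stress test gives 238 − 0 = 238; stress test gives 344 − 66 = 278. Would deviate. ✗
Try solvent → no stress test, distressed → stress test:
  If types separate, no stress test earns payment 344 and stress test earns 238.
  Solvent: no stress test gives 344 − 0 = 344; stress test gives 238 − 40 = 198. No deviation. ✓
  Distressed: stress test gives 238 − 66 = 172; no stress test gives 344 − 0 = 344. Would deviate. ✗
Neither assignment is incentive-compatible.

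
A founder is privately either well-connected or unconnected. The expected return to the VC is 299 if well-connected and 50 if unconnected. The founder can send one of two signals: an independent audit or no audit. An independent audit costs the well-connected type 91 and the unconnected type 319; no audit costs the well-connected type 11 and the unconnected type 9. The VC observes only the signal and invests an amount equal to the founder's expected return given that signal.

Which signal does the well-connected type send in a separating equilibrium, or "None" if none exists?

Try well-connected → audit, unconnected → no audit:
  If types separate, audit earns payment 299 and no audit earns 50.
  Well-connected: audit gives 299 − 91 = 208; no audit gives 50 − 11 = 39. No deviation. ✓
  Unconnected: no audit gives 50 − 9 = 41; audit gives 299 − 319 = -20. No deviation. ✓
Both hold — the well-connected type sends audit.

audit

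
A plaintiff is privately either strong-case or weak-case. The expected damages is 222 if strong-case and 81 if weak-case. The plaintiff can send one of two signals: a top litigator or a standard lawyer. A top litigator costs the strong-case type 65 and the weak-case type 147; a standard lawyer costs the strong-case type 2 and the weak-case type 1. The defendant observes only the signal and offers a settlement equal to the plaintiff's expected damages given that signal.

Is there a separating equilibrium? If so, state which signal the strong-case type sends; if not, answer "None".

Try strong-case → top litigator, weak-case → standard lawyer:
  If types separate, top litigator earns payment 222 and standard lawyer earns 81.
  Strong-case: top litigator gives 222 − 65 = 157; standard lawyer gives 81 − 2 = 79. No deviation. ✓
  Weak-case: standard lawyer gives 81 − 1 = 80; top litigator gives 222 − 147 = 75. No deviation. ✓
Both hold — the strong-case type sends top litigator.

top litigator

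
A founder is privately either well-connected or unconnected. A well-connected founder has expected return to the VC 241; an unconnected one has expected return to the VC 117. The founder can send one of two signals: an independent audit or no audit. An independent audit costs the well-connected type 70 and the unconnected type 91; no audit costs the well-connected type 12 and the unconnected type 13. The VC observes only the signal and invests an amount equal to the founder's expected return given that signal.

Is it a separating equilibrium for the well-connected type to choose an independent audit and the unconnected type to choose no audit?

No

If types separate, audit earns payment 241 and no audit earns 117.
Well-connected: audit gives 241 − 70 = 171; no audit gives 117 − 12 = 105. No deviation. ✓
Unconnected: no audit gives 117 − 13 = 104; audit gives 241 − 91 = 150. Would deviate. ✗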